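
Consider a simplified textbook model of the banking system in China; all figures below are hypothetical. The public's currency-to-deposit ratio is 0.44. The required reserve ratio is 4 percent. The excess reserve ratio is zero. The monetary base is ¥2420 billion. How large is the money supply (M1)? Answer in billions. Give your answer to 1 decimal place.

The money multiplier is m = (1 + c) / (rr + c) = (1 + 0.44) / (0.04 + 0.44) = 3.
So M = m × MB = 3 × 2420 = 7260 billion.

¥7260.0 billion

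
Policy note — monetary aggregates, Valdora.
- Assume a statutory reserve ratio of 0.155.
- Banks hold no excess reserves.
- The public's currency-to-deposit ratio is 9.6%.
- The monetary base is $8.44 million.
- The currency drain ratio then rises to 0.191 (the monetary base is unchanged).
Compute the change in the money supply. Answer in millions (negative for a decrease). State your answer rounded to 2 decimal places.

Initially m₁ = (1 + 0.096) / (0.155 + 0.096) ≈ 4.3665, so M₁ = 4.3665 × 8.44 ≈ 36.8533 million.
After the change m₂ = (1 + 0.191) / (0.155 + 0.191) ≈ 3.4422, so M₂ = 3.4422 × 8.44 ≈ 29.0522 million.
ΔM = M₂ − M₁ = 29.0522 − 36.8533 = -7.8011 million.

-7.80 million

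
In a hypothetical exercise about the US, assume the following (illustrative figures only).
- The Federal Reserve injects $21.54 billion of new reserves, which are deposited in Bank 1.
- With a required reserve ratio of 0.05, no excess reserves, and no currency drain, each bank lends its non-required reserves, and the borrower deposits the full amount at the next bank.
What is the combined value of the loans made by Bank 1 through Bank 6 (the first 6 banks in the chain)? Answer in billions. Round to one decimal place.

Bank i lends (1 − rr)^i of the original deposit: Bank 1 lends 21.54·0.9500 = 20.4630, Bank 2 lends 21.54·0.9500² ≈ 19.4398, and so on.
Summing a geometric series: total = 21.54·[0.9500·(1 − 0.9500^6) / (1 − 0.9500)] ≈ 108.4163 billion.

$108.4 billion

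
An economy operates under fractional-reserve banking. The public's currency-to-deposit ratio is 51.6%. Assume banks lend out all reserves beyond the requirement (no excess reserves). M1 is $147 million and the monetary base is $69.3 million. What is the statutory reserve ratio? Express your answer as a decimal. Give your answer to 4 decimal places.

0.1987

Using m = M/MB = 147/69.3 ≈ 2.121212. Since m = (1 + c)/(c + rr + e), the denominator satisfies c + rr + e = (1 + c)/m = (1 + 0.516) / 2.121212 ≈ 0.714686.
With c = 0.516 and e = 0, the statutory reserve ratio is 0.714686 − 0.516 − 0 = 0.198686.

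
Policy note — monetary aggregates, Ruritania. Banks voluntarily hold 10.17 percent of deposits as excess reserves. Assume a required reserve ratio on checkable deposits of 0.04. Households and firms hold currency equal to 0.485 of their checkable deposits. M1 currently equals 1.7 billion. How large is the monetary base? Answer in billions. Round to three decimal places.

0.717 billion

The money multiplier is m = (1 + c) / (rr + e + c) = (1 + 0.485) / (0.04 + 0.1017 + 0.485) ≈ 2.36955.
MB = M / m = 1.7 / 2.36955 ≈ 0.7174 billion.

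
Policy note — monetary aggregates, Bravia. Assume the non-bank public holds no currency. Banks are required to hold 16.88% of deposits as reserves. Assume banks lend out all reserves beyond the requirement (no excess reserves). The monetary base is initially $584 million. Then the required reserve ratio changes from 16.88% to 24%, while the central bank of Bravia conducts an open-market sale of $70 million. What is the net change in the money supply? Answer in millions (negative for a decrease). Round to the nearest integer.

Before: m₁ = 1 / (0.1688) ≈ 5.9242, MB₁ = 584, so M₁ = 5.9242 × 584 = 3459.7328 million.
After: m₂ = 1 / (0.24) ≈ 4.1667, MB₂ = 584 − 70 = 514, so M₂ = 4.1667 × 514 = 2141.6838 million.
ΔM = M₂ − M₁ = 2141.6838 − 3459.7328 = -1318.049 million.

-1318 million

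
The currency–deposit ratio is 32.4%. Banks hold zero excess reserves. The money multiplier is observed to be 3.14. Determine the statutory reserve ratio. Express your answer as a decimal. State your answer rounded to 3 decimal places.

Using m = 3.14. Since m = (1 + c)/(c + rr + e), the denominator satisfies c + rr + e = (1 + c)/m = (1 + 0.324) / 3.14 ≈ 0.421656.
With c = 0.324 and e = 0, the statutory reserve ratio is 0.421656 − 0.324 − 0 = 0.097656.

0.098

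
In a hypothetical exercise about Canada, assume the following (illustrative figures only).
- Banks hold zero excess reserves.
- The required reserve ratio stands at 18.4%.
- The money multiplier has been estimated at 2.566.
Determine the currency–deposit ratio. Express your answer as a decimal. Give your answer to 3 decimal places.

Using m = 2.566. From m = (1 + c)/(c + rr + e), rearranging gives 1 + c = m·(c + rr + e), so c·(1 − m) = m·(rr + e) − 1.
Hence c = [m·(rr + e) − 1]/(1 − m) = [2.566 × (0.184 + 0) − 1] / (1 − 2.566) ≈ 0.337073.

0.337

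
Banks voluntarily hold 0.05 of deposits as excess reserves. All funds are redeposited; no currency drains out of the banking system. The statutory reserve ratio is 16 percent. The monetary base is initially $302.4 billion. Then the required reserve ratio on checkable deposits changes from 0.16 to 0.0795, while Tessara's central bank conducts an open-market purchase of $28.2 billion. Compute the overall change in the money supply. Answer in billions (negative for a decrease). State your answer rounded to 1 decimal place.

Before: m₁ = 1 / (0.16 + 0.05) ≈ 4.76190, MB₁ = 302.4, so M₁ = 4.76190 × 302.4 ≈ 1439.9986 billion.
After: m₂ = 1 / (0.0795 + 0.05) ≈ 7.72201, MB₂ = 302.4 + 28.2 = 330.6, so M₂ = 7.72201 × 330.6 ≈ 2552.8965 billion.
ΔM = M₂ − M₁ = 2552.8965 − 1439.9986 = 1112.8979 billion.

$1112.9 billion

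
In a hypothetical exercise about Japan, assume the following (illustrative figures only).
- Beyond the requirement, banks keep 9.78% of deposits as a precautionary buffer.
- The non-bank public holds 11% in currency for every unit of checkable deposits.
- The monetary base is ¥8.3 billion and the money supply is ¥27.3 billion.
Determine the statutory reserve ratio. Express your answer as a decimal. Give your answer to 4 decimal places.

Using m = M/MB = 27.3/8.3 ≈ 3.289157. Since m = (1 + c)/(c + rr + e), the denominator satisfies c + rr + e = (1 + c)/m = (1 + 0.11) / 3.289157 ≈ 0.337472.
With c = 0.11 and e = 0.0978, the statutory reserve ratio is 0.337472 − 0.11 − 0.0978 = 0.129672.

0.1297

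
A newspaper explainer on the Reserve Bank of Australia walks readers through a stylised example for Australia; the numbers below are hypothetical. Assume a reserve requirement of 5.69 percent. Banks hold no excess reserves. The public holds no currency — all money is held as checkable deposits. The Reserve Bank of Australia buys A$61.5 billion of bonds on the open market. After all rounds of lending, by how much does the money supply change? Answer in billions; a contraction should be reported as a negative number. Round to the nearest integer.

The simple money multiplier is m = 1/rr = 1/0.0569 ≈ 17.5747.
An open-market purchase increases the monetary base by 61.5 billion, so ΔM = m × ΔMB = 17.5747 × 61.5 ≈ 1080.844 billion.

A$1081 billion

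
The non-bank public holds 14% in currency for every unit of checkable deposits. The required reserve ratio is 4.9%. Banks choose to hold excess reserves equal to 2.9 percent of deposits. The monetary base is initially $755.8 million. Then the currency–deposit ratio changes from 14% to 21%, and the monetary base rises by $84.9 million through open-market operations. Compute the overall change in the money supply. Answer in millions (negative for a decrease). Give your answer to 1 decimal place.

-420.2 million

Before: m₁ = (1 + 0.14) / (0.049 + 0.029 + 0.14) ≈ 5.22936, MB₁ = 755.8, so M₁ = 5.22936 × 755.8 ≈ 3952.3503 million.
After: m₂ = (1 + 0.21) / (0.049 + 0.029 + 0.21) ≈ 4.20139, MB₂ = 755.8 + 84.9 = 840.7, so M₂ = 4.20139 × 840.7 ≈ 3532.1086 million.
ΔM = M₂ − M₁ = 3532.1086 − 3952.3503 = -420.2417 million.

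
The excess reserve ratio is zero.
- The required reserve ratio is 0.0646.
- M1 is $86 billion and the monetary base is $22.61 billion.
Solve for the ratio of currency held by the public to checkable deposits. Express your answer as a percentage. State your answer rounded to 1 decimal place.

Using m = M/MB = 86/22.61 ≈ 3.803627. From m = (1 + c)/(c + rr + e), rearranging gives 1 + c = m·(c + rr + e), so c·(1 − m) = m·(rr + e) − 1.
Hence c = [m·(rr + e) − 1]/(1 − m) = [3.803627 × (0.0646 + 0) − 1] / (1 − 3.803627) ≈ 0.269039.

26.9%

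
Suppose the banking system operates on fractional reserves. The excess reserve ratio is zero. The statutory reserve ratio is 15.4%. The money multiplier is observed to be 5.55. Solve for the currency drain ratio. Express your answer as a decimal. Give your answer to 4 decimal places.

Using m = 5.55. From m = (1 + c)/(c + rr + e), rearranging gives 1 + c = m·(c + rr + e), so c·(1 − m) = m·(rr + e) − 1.
Hence c = [m·(rr + e) − 1]/(1 − m) = [5.55 × (0.154 + 0) − 1] / (1 − 5.55) ≈ 0.031934.

0.0319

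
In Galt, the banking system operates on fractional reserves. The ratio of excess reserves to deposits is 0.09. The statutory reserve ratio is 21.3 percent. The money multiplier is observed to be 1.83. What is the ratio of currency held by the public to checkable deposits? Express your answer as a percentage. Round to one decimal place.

Using m = 1.83. From m = (1 + c)/(c + rr + e), rearranging gives 1 + c = m·(c + rr + e), so c·(1 − m) = m·(rr + e) − 1.
Hence c = [m·(rr + e) − 1]/(1 − m) = [1.83 × (0.213 + 0.09) − 1] / (1 − 1.83) ≈ 0.536759.

53.7%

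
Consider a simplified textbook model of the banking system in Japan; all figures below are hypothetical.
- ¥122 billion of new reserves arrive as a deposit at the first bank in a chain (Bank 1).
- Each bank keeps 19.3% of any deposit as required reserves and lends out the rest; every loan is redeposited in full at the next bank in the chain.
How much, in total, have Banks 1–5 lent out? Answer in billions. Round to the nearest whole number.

¥336 billion

Bank i lends (1 − rr)^i of the original deposit: Bank 1 lends 122·0.8070 = 98.4540, Bank 2 lends 122·0.8070² ≈ 79.4524, and so on.
Summing a geometric series: total = 122·[0.8070·(1 − 0.8070^5) / (1 − 0.8070)] ≈ 335.5246 billion.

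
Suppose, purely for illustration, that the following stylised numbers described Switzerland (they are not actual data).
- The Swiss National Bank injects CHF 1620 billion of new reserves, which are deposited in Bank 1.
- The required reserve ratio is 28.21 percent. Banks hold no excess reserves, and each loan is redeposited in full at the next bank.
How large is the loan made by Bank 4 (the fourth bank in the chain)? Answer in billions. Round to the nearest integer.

Each bank lends a fraction (1 − rr) = 0.7179 of the deposit it receives, so Bank 4 receives 1620·0.7179^3 and lends 1620·0.7179^4 ≈ 430.2995 billion.

CHF 430 billion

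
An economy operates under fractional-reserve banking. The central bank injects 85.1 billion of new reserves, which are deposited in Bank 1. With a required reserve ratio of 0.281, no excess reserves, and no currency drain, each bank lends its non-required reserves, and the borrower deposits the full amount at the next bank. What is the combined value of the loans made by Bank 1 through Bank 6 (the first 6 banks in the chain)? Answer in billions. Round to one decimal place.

187.7 billion

Bank i lends (1 − rr)^i of the original deposit: Bank 1 lends 85.1·0.7190 = 61.1869, Bank 2 lends 85.1·0.7190² ≈ 43.9934, and so on.
Summing a geometric series: total = 85.1·[0.7190·(1 − 0.7190^6) / (1 − 0.7190)] ≈ 187.6637 billion.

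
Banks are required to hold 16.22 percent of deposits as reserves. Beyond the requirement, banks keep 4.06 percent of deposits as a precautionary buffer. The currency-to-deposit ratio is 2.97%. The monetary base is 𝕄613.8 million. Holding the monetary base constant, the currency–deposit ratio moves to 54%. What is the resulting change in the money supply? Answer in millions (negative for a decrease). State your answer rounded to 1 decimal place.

-1445.9 million

Initially m₁ = (1 + 0.0297) / (0.1622 + 0.0406 + 0.0297) ≈ 4.42882, so M₁ = 4.42882 × 613.8 ≈ 2718.4097 million.
After the change m₂ = (1 + 0.54) / (0.1622 + 0.0406 + 0.54) ≈ 2.07324, so M₂ = 2.07324 × 613.8 ≈ 1272.5547 million.
ΔM = M₂ − M₁ = 1272.5547 − 2718.4097 = -1445.855 million.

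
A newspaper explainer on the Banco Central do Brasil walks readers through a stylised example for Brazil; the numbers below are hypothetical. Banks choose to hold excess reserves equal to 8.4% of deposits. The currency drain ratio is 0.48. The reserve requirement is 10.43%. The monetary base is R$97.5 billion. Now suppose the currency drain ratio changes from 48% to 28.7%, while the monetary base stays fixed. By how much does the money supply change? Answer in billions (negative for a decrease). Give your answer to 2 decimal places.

R$48.09 billion

Initially m₁ = (1 + 0.48) / (0.1043 + 0.084 + 0.48) ≈ 2.21457, so M₁ = 2.21457 × 97.5 ≈ 215.9206 billion.
After the change m₂ = (1 + 0.287) / (0.1043 + 0.084 + 0.287) ≈ 2.70776, so M₂ = 2.70776 × 97.5 = 264.0066 billion.
ΔM = M₂ − M₁ = 264.0066 − 215.9206 = 48.086 billion.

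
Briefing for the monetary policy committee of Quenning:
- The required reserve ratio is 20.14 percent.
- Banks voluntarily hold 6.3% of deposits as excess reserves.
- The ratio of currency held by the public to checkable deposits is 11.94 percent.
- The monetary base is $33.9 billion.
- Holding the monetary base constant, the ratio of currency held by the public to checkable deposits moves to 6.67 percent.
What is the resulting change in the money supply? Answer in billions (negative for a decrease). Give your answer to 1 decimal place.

Initially m₁ = (1 + 0.1194) / (0.2014 + 0.063 + 0.1194) ≈ 2.9166, so M₁ = 2.9166 × 33.9 ≈ 98.8727 billion.
After the change m₂ = (1 + 0.0667) / (0.2014 + 0.063 + 0.0667) ≈ 3.2217, so M₂ = 3.2217 × 33.9 ≈ 109.2156 billion.
ΔM = M₂ − M₁ = 109.2156 − 98.8727 = 10.3429 billion.

$10.3 billion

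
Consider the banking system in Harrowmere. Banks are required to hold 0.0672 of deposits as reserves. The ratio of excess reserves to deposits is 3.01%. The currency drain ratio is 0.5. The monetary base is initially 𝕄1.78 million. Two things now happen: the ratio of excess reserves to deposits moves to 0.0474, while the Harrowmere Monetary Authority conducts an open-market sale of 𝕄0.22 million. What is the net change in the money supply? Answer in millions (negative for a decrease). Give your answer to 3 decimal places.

Before: m₁ = (1 + 0.5) / (0.0672 + 0.0301 + 0.5) ≈ 2.51130, MB₁ = 1.78, so M₁ = 2.51130 × 1.78 ≈ 4.4701 million.
After: m₂ = (1 + 0.5) / (0.0672 + 0.0474 + 0.5) ≈ 2.44061, MB₂ = 1.78 − 0.22 = 1.56, so M₂ = 2.44061 × 1.56 ≈ 3.8074 million.
ΔM = M₂ − M₁ = 3.8074 − 4.4701 = -0.6627 million.

-0.663 million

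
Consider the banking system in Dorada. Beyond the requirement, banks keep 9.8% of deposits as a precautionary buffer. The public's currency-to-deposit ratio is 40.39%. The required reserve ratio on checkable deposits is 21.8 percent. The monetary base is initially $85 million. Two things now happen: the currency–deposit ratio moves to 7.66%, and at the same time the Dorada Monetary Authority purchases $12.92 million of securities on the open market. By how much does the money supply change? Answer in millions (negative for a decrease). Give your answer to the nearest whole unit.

Before: m₁ = (1 + 0.4039) / (0.218 + 0.098 + 0.4039) ≈ 1.9501, MB₁ = 85, so M₁ = 1.9501 × 85 = 165.7585 million.
After: m₂ = (1 + 0.0766) / (0.218 + 0.098 + 0.0766) ≈ 2.7422, MB₂ = 85 + 12.92 = 97.92, so M₂ = 2.7422 × 97.92 ≈ 268.5162 million.
ΔM = M₂ − M₁ = 268.5162 − 165.7585 = 102.7577 million.

$103 million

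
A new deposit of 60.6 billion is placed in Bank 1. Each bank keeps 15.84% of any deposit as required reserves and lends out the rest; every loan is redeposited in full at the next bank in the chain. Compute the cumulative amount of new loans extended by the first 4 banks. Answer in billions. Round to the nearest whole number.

160 billion

Bank i lends (1 − rr)^i of the original deposit: Bank 1 lends 60.6·0.8416 ≈ 51.0010, Bank 2 lends 60.6·0.8416² ≈ 42.9224, and so on.
Summing a geometric series: total = 60.6·[0.8416·(1 − 0.8416^4) / (1 − 0.8416)] ≈ 160.4484 billion.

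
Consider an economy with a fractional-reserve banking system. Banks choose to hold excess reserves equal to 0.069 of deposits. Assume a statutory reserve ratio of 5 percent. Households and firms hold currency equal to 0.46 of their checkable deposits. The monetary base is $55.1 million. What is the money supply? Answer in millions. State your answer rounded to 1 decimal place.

$138.9 million

The money multiplier is m = (1 + c) / (rr + e + c) = (1 + 0.46) / (0.05 + 0.069 + 0.46) ≈ 2.5216.
So M = m × MB = 2.5216 × 55.1 ≈ 138.9402 million.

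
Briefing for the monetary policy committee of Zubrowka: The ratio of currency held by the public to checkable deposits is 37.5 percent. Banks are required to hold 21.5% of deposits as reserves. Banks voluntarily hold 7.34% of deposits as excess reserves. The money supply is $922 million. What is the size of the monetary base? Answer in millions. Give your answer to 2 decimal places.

$444.84 million

The money multiplier is m = (1 + c) / (rr + e + c) = (1 + 0.375) / (0.215 + 0.0734 + 0.375) ≈ 2.072656.
MB = M / m = 922 / 2.072656 ≈ 444.8399 million.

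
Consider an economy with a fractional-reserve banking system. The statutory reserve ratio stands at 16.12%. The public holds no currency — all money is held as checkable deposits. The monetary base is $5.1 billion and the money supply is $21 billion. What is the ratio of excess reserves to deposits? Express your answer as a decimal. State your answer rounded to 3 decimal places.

Using m = M/MB = 21/5.1 ≈ 4.117647. Since m = (1 + c)/(c + rr + e), the denominator satisfies c + rr + e = (1 + c)/m = (1 + 0) / 4.117647 ≈ 0.242857.
With c = 0 and rr = 0.1612, the ratio of excess reserves to deposits is 0.242857 − 0 − 0.1612 = 0.081657.

0.082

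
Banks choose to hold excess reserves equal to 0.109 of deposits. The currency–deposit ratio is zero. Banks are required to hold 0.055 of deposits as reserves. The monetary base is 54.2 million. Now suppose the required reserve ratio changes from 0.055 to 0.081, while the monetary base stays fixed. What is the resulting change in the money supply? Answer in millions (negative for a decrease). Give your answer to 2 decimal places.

Initially m₁ = 1 / (0.055 + 0.109) ≈ 6.09756, so M₁ = 6.09756 × 54.2 ≈ 330.4878 million.
After the change m₂ = 1 / (0.081 + 0.109) ≈ 5.26316, so M₂ = 5.26316 × 54.2 ≈ 285.2633 million.
ΔM = M₂ − M₁ = 285.2633 − 330.4878 = -45.2245 million.

-45.22 million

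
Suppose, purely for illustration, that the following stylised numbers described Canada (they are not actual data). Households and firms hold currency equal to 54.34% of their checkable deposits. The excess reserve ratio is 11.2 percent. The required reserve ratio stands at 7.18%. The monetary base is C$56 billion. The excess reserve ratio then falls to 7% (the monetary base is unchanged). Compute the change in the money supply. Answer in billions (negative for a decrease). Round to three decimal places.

C$7.285 billion

Initially m₁ = (1 + 0.5434) / (0.0718 + 0.112 + 0.5434) ≈ 2.122387, so M₁ = 2.122387 × 56 ≈ 118.8537 billion.
After the change m₂ = (1 + 0.5434) / (0.0718 + 0.07 + 0.5434) ≈ 2.252481, so M₂ = 2.252481 × 56 ≈ 126.1389 billion.
ΔM = M₂ − M₁ = 126.1389 − 118.8537 = 7.2852 billion.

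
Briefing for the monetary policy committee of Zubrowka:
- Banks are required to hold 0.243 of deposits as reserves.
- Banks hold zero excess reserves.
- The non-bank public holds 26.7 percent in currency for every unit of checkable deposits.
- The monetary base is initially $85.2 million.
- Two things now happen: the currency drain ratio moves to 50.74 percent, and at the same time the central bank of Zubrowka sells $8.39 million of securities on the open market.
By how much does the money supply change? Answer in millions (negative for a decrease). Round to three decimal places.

Before: m₁ = (1 + 0.267) / (0.243 + 0.267) ≈ 2.484314, MB₁ = 85.2, so M₁ = 2.484314 × 85.2 ≈ 211.6636 million.
After: m₂ = (1 + 0.5074) / (0.243 + 0.5074) ≈ 2.008795, MB₂ = 85.2 − 8.39 = 76.81, so M₂ = 2.008795 × 76.81 ≈ 154.2955 million.
ΔM = M₂ − M₁ = 154.2955 − 211.6636 = -57.3681 million.

-57.368 million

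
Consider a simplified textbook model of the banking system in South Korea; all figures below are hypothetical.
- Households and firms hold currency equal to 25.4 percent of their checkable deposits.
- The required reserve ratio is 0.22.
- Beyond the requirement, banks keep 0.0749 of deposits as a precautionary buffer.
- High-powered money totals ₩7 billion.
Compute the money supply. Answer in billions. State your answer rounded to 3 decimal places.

₩15.992 billion

The money multiplier is m = (1 + c) / (rr + e + c) = (1 + 0.254) / (0.22 + 0.0749 + 0.254) ≈ 2.28457.
So M = m × MB = 2.28457 × 7 ≈ 15.992 billion.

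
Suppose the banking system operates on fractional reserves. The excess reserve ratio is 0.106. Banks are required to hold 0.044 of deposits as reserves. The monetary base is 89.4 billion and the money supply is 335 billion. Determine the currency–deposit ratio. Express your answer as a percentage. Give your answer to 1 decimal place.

Using m = M/MB = 335/89.4 ≈ 3.747204. From m = (1 + c)/(c + rr + e), rearranging gives 1 + c = m·(c + rr + e), so c·(1 − m) = m·(rr + e) − 1.
Hence c = [m·(rr + e) − 1]/(1 − m) = [3.747204 × (0.044 + 0.106) − 1] / (1 − 3.747204) ≈ 0.159405.

15.9%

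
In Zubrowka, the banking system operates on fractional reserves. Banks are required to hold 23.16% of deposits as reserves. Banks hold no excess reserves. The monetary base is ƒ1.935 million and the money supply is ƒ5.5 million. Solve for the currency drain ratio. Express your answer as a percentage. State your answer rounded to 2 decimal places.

Using m = M/MB = 5.5/1.935 ≈ 2.842377. From m = (1 + c)/(c + rr + e), rearranging gives 1 + c = m·(c + rr + e), so c·(1 − m) = m·(rr + e) − 1.
Hence c = [m·(rr + e) − 1]/(1 − m) = [2.842377 × (0.2316 + 0) − 1] / (1 − 2.842377) ≈ 0.185470.

18.55%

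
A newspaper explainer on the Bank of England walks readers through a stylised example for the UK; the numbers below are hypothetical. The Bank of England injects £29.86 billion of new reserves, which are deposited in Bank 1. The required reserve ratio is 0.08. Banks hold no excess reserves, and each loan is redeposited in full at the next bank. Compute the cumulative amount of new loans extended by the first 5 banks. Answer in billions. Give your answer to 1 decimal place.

£117.1 billion

Bank i lends (1 − rr)^i of the original deposit: Bank 1 lends 29.86·0.9200 = 27.4712, Bank 2 lends 29.86·0.9200² ≈ 25.2735, and so on.
Summing a geometric series: total = 29.86·[0.9200·(1 − 0.9200^5) / (1 − 0.9200)] ≈ 117.0680 billion.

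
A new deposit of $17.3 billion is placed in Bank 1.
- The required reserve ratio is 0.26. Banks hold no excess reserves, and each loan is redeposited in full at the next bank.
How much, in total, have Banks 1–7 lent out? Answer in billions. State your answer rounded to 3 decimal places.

$43.255 billion

Bank i lends (1 − rr)^i of the original deposit: Bank 1 lends 17.3·0.7400 = 12.8020, Bank 2 lends 17.3·0.7400² ≈ 9.4735, and so on.
Summing a geometric series: total = 17.3·[0.7400·(1 − 0.7400^7) / (1 − 0.7400)] ≈ 43.2554 billion.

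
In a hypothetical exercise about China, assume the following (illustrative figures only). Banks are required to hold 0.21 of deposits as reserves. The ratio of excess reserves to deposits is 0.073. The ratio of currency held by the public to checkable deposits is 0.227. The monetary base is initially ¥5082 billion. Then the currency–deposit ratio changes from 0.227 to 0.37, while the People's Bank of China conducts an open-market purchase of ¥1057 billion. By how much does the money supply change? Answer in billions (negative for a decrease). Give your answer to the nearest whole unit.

Before: m₁ = (1 + 0.227) / (0.21 + 0.073 + 0.227) ≈ 2.40588, MB₁ = 5082, so M₁ = 2.40588 × 5082 ≈ 12226.6822 billion.
After: m₂ = (1 + 0.37) / (0.21 + 0.073 + 0.37) ≈ 2.09801, MB₂ = 5082 + 1057 = 6139, so M₂ = 2.09801 × 6139 ≈ 12879.6834 billion.
ΔM = M₂ − M₁ = 12879.6834 − 12226.6822 = 653.0012 billion.

¥653 billion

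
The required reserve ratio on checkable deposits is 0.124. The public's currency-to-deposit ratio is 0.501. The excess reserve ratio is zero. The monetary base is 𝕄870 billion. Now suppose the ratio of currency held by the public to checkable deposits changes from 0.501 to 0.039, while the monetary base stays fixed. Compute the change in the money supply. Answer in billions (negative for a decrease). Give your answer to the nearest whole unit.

𝕄3456 billion

Initially m₁ = (1 + 0.501) / (0.124 + 0.501) = 2.4016, so M₁ = 2.4016 × 870 = 2089.392 billion.
After the change m₂ = (1 + 0.039) / (0.124 + 0.039) ≈ 6.3742, so M₂ = 6.3742 × 870 = 5545.554 billion.
ΔM = M₂ − M₁ = 5545.554 − 2089.392 = 3456.162 billion.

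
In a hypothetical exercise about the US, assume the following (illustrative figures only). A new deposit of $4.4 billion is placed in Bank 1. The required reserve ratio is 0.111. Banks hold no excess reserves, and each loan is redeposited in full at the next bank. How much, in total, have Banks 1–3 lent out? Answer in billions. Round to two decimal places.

$10.48 billion

Bank i lends (1 − rr)^i of the original deposit: Bank 1 lends 4.4·0.8890 = 3.9116, Bank 2 lends 4.4·0.8890² ≈ 3.4774, and so on.
Summing a geometric series: total = 4.4·[0.8890·(1 − 0.8890^3) / (1 − 0.8890)] ≈ 10.4804 billion.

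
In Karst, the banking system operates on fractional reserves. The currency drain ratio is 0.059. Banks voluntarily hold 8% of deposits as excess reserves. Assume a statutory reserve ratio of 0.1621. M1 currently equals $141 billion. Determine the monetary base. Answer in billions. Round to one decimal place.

The money multiplier is m = (1 + c) / (rr + e + c) = (1 + 0.059) / (0.1621 + 0.08 + 0.059) ≈ 3.51710.
MB = M / m = 141 / 3.51710 ≈ 40.0898 billion.

$40.1 billion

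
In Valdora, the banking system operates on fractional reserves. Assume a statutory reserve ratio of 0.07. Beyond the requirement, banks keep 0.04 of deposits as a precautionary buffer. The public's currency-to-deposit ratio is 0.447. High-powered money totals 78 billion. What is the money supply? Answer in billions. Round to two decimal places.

202.63 billion

The money multiplier is m = (1 + c) / (rr + e + c) = (1 + 0.447) / (0.07 + 0.04 + 0.447) ≈ 2.59785.
So M = m × MB = 2.59785 × 78 = 202.6323 billion.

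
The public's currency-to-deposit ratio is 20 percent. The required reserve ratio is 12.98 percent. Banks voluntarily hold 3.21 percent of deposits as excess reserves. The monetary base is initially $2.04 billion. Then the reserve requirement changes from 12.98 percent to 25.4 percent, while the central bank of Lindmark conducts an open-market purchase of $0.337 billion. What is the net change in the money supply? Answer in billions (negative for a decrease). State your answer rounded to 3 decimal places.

Before: m₁ = (1 + 0.2) / (0.1298 + 0.0321 + 0.2) ≈ 3.31583, MB₁ = 2.04, so M₁ = 3.31583 × 2.04 ≈ 6.7643 billion.
After: m₂ = (1 + 0.2) / (0.254 + 0.0321 + 0.2) ≈ 2.46863, MB₂ = 2.04 + 0.337 = 2.377, so M₂ = 2.46863 × 2.377 ≈ 5.8679 billion.
ΔM = M₂ − M₁ = 5.8679 − 6.7643 = -0.8964 billion.

-0.896 billion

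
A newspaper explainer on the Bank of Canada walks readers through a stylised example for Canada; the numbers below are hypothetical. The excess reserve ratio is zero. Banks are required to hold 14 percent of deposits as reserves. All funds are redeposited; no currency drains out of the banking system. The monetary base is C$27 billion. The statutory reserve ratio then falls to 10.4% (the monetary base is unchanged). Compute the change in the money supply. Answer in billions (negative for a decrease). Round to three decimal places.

Initially m₁ = 1 / (0.14) ≈ 7.142857, so M₁ = 7.142857 × 27 ≈ 192.8571 billion.
After the change m₂ = 1 / (0.104) ≈ 9.615385, so M₂ = 9.615385 × 27 ≈ 259.6154 billion.
ΔM = M₂ − M₁ = 259.6154 − 192.8571 = 66.7583 billion.

C$66.758 billion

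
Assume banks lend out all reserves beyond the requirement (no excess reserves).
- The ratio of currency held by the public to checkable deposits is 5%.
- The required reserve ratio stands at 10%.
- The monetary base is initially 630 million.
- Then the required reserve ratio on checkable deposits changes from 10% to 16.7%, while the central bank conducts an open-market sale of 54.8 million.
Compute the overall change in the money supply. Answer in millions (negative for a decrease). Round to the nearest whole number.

Before: m₁ = (1 + 0.05) / (0.1 + 0.05) = 7, MB₁ = 630, so M₁ = 7 × 630 = 4410 million.
After: m₂ = (1 + 0.05) / (0.167 + 0.05) ≈ 4.8387, MB₂ = 630 − 54.8 = 575.2, so M₂ = 4.8387 × 575.2 ≈ 2783.2202 million.
ΔM = M₂ − M₁ = 2783.2202 − 4410 = -1626.7798 million.

-1627 million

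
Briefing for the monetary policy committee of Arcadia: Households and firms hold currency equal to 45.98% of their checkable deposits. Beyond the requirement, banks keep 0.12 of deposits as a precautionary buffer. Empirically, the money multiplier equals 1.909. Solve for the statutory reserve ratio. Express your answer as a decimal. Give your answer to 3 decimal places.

Using m = 1.909. Since m = (1 + c)/(c + rr + e), the denominator satisfies c + rr + e = (1 + c)/m = (1 + 0.4598) / 1.909 ≈ 0.764694.
With c = 0.4598 and e = 0.12, the statutory reserve ratio is 0.764694 − 0.4598 − 0.12 = 0.184894.

0.185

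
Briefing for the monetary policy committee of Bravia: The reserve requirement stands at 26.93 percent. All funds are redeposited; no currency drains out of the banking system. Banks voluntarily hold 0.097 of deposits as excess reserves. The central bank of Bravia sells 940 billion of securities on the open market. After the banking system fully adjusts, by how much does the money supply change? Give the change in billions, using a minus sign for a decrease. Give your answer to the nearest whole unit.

The money multiplier is m = 1 / (rr + e) = 1 / (0.2693 + 0.097) ≈ 2.73.
The sale removes 940 billion of base, so ΔM = m × ΔMB = 2.73 × (−940) = -2566.2 billion.

-2566 billion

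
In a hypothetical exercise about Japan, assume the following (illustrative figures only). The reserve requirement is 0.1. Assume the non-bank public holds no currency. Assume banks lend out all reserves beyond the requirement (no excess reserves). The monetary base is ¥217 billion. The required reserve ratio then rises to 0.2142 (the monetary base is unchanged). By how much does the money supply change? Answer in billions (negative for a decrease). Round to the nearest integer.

Initially m₁ = 1 / (0.1) = 10, so M₁ = 10 × 217 = 2170 billion.
After the change m₂ = 1 / (0.2142) ≈ 4.6685, so M₂ = 4.6685 × 217 = 1013.0645 billion.
ΔM = M₂ − M₁ = 1013.0645 − 2170 = -1156.9355 billion.

-1157 billion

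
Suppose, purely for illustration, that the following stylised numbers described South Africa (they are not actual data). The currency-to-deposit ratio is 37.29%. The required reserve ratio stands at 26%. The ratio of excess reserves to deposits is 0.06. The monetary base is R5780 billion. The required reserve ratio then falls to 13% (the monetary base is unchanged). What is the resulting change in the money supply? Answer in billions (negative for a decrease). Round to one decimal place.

R2644.9 billion

Initially m₁ = (1 + 0.3729) / (0.26 + 0.06 + 0.3729) ≈ 1.981383, so M₁ = 1.981383 × 5780 ≈ 11452.3937 billion.
After the change m₂ = (1 + 0.3729) / (0.13 + 0.06 + 0.3729) ≈ 2.438977, so M₂ = 2.438977 × 5780 ≈ 14097.2871 billion.
ΔM = M₂ − M₁ = 14097.2871 − 11452.3937 = 2644.8934 billion.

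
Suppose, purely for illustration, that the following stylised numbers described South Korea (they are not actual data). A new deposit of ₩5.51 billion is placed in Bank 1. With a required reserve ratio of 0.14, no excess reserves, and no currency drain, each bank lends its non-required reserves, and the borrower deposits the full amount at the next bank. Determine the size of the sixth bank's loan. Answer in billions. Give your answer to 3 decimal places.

₩2.229 billion

Each bank lends a fraction (1 − rr) = 0.8600 of the deposit it receives, so Bank 6 receives 5.51·0.8600^5 and lends 5.51·0.8600^6 ≈ 2.2292 billion.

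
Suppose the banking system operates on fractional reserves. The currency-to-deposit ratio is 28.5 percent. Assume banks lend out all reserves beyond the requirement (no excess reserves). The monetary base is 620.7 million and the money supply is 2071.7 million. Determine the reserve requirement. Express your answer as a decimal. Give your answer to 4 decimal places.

0.1000

Using m = M/MB = 2071.7/620.7 ≈ 3.337683. Since m = (1 + c)/(c + rr + e), the denominator satisfies c + rr + e = (1 + c)/m = (1 + 0.285) / 3.337683 ≈ 0.384998.
With c = 0.285 and e = 0, the reserve requirement is 0.384998 − 0.285 − 0 = 0.099998.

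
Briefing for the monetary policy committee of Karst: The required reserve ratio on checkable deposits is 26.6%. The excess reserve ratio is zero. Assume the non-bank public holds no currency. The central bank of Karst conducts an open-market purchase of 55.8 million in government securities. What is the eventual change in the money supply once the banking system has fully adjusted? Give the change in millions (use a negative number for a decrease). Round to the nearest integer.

The simple money multiplier is m = 1/rr = 1/0.266 ≈ 3.7594.
An open-market purchase increases the monetary base by 55.8 million, so ΔM = m × ΔMB = 3.7594 × 55.8 ≈ 209.7745 million.

210 million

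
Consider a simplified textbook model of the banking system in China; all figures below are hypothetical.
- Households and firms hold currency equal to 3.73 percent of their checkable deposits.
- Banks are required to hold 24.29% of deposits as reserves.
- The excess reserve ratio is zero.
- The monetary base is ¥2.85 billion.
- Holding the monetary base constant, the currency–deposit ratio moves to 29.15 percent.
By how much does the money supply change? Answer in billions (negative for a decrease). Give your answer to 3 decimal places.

Initially m₁ = (1 + 0.0373) / (0.2429 + 0.0373) ≈ 3.70200, so M₁ = 3.70200 × 2.85 = 10.5507 billion.
After the change m₂ = (1 + 0.2915) / (0.2429 + 0.2915) ≈ 2.41673, so M₂ = 2.41673 × 2.85 ≈ 6.8877 billion.
ΔM = M₂ − M₁ = 6.8877 − 10.5507 = -3.663 billion.

-3.663 billion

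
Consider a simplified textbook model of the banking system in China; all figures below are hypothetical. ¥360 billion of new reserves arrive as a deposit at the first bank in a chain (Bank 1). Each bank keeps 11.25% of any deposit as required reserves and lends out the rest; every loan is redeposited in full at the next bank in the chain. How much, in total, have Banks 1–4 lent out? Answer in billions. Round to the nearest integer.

¥1078 billion

Bank i lends (1 − rr)^i of the original deposit: Bank 1 lends 360·0.8875 = 319.5000, Bank 2 lends 360·0.8875² ≈ 283.5562, and so on.
Summing a geometric series: total = 360·[0.8875·(1 − 0.8875^4) / (1 − 0.8875)] ≈ 1078.0573 billion.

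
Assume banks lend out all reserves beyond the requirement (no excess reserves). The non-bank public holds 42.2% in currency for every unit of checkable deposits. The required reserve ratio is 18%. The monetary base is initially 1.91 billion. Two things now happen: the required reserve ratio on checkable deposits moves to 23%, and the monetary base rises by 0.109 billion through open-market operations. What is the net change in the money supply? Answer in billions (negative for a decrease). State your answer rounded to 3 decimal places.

-0.108 billion

Before: m₁ = (1 + 0.422) / (0.18 + 0.422) ≈ 2.36213, MB₁ = 1.91, so M₁ = 2.36213 × 1.91 ≈ 4.5117 billion.
After: m₂ = (1 + 0.422) / (0.23 + 0.422) ≈ 2.18098, MB₂ = 1.91 + 0.109 = 2.019, so M₂ = 2.18098 × 2.019 ≈ 4.4034 billion.
ΔM = M₂ − M₁ = 4.4034 − 4.5117 = -0.1083 billion.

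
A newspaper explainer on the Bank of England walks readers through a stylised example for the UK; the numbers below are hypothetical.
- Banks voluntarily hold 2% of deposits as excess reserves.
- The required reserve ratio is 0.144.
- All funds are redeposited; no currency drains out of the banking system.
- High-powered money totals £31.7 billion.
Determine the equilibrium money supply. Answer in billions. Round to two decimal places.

The money multiplier is m = 1 / (rr + e) = 1 / (0.144 + 0.02) ≈ 6.09756.
So M = m × MB = 6.09756 × 31.7 ≈ 193.2927 billion.

£193.29 billion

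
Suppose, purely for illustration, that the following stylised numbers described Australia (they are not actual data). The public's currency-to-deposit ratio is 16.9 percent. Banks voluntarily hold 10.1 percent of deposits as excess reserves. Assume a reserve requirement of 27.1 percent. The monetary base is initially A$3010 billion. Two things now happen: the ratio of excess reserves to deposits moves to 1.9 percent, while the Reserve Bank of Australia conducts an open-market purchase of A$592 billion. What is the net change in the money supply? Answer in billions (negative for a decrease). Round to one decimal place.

Before: m₁ = (1 + 0.169) / (0.271 + 0.101 + 0.169) ≈ 2.160813, MB₁ = 3010, so M₁ = 2.160813 × 3010 ≈ 6504.0471 billion.
After: m₂ = (1 + 0.169) / (0.271 + 0.019 + 0.169) ≈ 2.546841, MB₂ = 3010 + 592 = 3602, so M₂ = 2.546841 × 3602 ≈ 9173.7213 billion.
ΔM = M₂ − M₁ = 9173.7213 − 6504.0471 = 2669.6742 billion.

A$2669.7 billion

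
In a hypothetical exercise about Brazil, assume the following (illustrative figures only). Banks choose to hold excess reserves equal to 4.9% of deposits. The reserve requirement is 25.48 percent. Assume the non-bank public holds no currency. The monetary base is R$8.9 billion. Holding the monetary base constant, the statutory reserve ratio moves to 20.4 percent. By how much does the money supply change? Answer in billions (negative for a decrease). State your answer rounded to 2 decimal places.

R$5.88 billion

Initially m₁ = 1 / (0.2548 + 0.049) ≈ 3.2916, so M₁ = 3.2916 × 8.9 ≈ 29.2952 billion.
After the change m₂ = 1 / (0.204 + 0.049) ≈ 3.9526, so M₂ = 3.9526 × 8.9 ≈ 35.1781 billion.
ΔM = M₂ − M₁ = 35.1781 − 29.2952 = 5.8829 billion.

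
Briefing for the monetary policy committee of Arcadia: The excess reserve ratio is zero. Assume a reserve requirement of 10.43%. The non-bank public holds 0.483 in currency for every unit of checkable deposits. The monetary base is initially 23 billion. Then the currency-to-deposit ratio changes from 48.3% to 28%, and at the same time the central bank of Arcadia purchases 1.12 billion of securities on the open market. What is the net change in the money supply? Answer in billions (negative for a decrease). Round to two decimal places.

22.26 billion

Before: m₁ = (1 + 0.483) / (0.1043 + 0.483) ≈ 2.52511, MB₁ = 23, so M₁ = 2.52511 × 23 ≈ 58.0775 billion.
After: m₂ = (1 + 0.28) / (0.1043 + 0.28) ≈ 3.33073, MB₂ = 23 + 1.12 = 24.12, so M₂ = 3.33073 × 24.12 ≈ 80.3372 billion.
ΔM = M₂ − M₁ = 80.3372 − 58.0775 = 22.2597 billion.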